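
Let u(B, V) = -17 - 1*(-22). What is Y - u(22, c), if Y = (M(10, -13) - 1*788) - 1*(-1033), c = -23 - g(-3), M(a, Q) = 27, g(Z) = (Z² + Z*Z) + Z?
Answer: 267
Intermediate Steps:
g(Z) = Z + 2*Z² (g(Z) = (Z² + Z²) + Z = 2*Z² + Z = Z + 2*Z²)
c = -38 (c = -23 - (-3)*(1 + 2*(-3)) = -23 - (-3)*(1 - 6) = -23 - (-3)*(-5) = -23 - 1*15 = -23 - 15 = -38)
u(B, V) = 5 (u(B, V) = -17 + 22 = 5)
Y = 272 (Y = (27 - 1*788) - 1*(-1033) = (27 - 788) + 1033 = -761 + 1033 = 272)
Y - u(22, c) = 272 - 1*5 = 272 - 5 = 267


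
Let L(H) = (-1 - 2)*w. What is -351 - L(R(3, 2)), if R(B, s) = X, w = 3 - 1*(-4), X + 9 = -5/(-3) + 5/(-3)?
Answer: -330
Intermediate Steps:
X = -9 (X = -9 + (-5/(-3) + 5/(-3)) = -9 + (-5*(-⅓) + 5*(-⅓)) = -9 + (5/3 - 5/3) = -9 + 0 = -9)
w = 7 (w = 3 + 4 = 7)
R(B, s) = -9
L(H) = -21 (L(H) = (-1 - 2)*7 = -3*7 = -21)
-351 - L(R(3, 2)) = -351 - 1*(-21) = -351 + 21 = -330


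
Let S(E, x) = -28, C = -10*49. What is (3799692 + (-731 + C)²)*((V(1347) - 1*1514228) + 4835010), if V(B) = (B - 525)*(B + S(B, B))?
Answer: 23304797865000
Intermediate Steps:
C = -490
V(B) = (-525 + B)*(-28 + B) (V(B) = (B - 525)*(B - 28) = (-525 + B)*(-28 + B))
(3799692 + (-731 + C)²)*((V(1347) - 1*1514228) + 4835010) = (3799692 + (-731 - 490)²)*(((14700 + 1347² - 553*1347) - 1*1514228) + 4835010) = (3799692 + (-1221)²)*(((14700 + 1814409 - 744891) - 1514228) + 4835010) = (3799692 + 1490841)*((1084218 - 1514228) + 4835010) = 5290533*(-430010 + 4835010) = 5290533*4405000 = 23304797865000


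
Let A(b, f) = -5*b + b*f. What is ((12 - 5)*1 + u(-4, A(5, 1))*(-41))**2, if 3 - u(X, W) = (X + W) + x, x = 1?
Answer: 1121481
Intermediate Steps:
u(X, W) = 2 - W - X (u(X, W) = 3 - ((X + W) + 1) = 3 - ((W + X) + 1) = 3 - (1 + W + X) = 3 + (-1 - W - X) = 2 - W - X)
((12 - 5)*1 + u(-4, A(5, 1))*(-41))**2 = ((12 - 5)*1 + (2 - 5*(-5 + 1) - 1*(-4))*(-41))**2 = (7*1 + (2 - 5*(-4) + 4)*(-41))**2 = (7 + (2 - 1*(-20) + 4)*(-41))**2 = (7 + (2 + 20 + 4)*(-41))**2 = (7 + 26*(-41))**2 = (7 - 1066)**2 = (-1059)**2 = 1121481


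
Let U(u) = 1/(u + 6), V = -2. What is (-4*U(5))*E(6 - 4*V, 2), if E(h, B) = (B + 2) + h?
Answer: -72/11 ≈ -6.5455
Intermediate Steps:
U(u) = 1/(6 + u)
E(h, B) = 2 + B + h (E(h, B) = (2 + B) + h = 2 + B + h)
(-4*U(5))*E(6 - 4*V, 2) = (-4/(6 + 5))*(2 + 2 + (6 - 4*(-2))) = (-4/11)*(2 + 2 + (6 + 8)) = (-4*1/11)*(2 + 2 + 14) = -4/11*18 = -72/11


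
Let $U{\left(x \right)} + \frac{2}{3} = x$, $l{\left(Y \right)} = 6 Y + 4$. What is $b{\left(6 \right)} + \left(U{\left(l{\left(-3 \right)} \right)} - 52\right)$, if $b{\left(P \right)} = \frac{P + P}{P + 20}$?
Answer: $- \frac{2582}{39} \approx -66.205$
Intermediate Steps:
$l{\left(Y \right)} = 4 + 6 Y$
$U{\left(x \right)} = - \frac{2}{3} + x$
$b{\left(P \right)} = \frac{2 P}{20 + P}$
$b{\left(6 \right)} + \left(U{\left(l{\left(-3 \right)} \right)} - 52\right) = 2 \cdot 6 \frac{1}{20 + 6} + \left(\left(- \frac{2}{3} + \left(4 + 6 \left(-3\right)\right)\right) - 52\right) = 2 \cdot 6 \cdot \frac{1}{26} + \left(\left(- \frac{2}{3} + \left(4 - 18\right)\right) - 52\right) = 2 \cdot 6 \cdot \frac{1}{26} - \frac{200}{3} = \frac{6}{13} - \frac{200}{3} = - \frac{2582}{39}$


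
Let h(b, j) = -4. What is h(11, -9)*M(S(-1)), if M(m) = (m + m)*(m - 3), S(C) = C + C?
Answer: -80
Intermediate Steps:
S(C) = 2*C
M(m) = 2*m*(-3 + m) (M(m) = (2*m)*(-3 + m) = 2*m*(-3 + m))
h(11, -9)*M(S(-1)) = -8*2*(-1)*(-3 + 2*(-1)) = -8*(-2)*(-3 - 2) = -8*(-2)*(-5) = -4*20 = -80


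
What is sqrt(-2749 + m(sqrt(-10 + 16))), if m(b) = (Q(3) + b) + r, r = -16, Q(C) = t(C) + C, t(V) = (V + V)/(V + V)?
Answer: sqrt(-2761 + sqrt(6)) ≈ 52.522*I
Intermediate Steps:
t(V) = 1 (t(V) = (2*V)/((2*V)) = (2*V)*(1/(2*V)) = 1)
Q(C) = 1 + C
m(b) = -12 + b (m(b) = ((1 + 3) + b) - 16 = (4 + b) - 16 = -12 + b)
sqrt(-2749 + m(sqrt(-10 + 16))) = sqrt(-2749 + (-12 + sqrt(-10 + 16))) = sqrt(-2749 + (-12 + sqrt(6))) = sqrt(-2761 + sqrt(6))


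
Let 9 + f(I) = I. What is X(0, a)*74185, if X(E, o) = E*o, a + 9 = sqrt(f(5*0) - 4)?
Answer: 0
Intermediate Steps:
f(I) = -9 + I
a = -9 + I*sqrt(13) (a = -9 + sqrt((-9 + 5*0) - 4) = -9 + sqrt((-9 + 0) - 4) = -9 + sqrt(-9 - 4) = -9 + sqrt(-13) = -9 + I*sqrt(13) ≈ -9.0 + 3.6056*I)
X(0, a)*74185 = (0*(-9 + I*sqrt(13)))*74185 = 0*74185 = 0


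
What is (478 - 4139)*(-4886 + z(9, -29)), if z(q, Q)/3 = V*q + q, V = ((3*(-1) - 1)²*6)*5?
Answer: -29657761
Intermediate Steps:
V = 480 (V = ((-3 - 1)²*6)*5 = ((-4)²*6)*5 = (16*6)*5 = 96*5 = 480)
z(q, Q) = 1443*q (z(q, Q) = 3*(480*q + q) = 3*(481*q) = 1443*q)
(478 - 4139)*(-4886 + z(9, -29)) = (478 - 4139)*(-4886 + 1443*9) = -3661*(-4886 + 12987) = -3661*8101 = -29657761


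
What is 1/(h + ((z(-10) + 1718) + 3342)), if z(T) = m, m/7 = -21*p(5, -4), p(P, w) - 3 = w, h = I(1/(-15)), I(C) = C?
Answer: 15/78104 ≈ 0.00019205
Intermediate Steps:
h = -1/15 (h = 1/(-15) = -1/15 ≈ -0.066667)
p(P, w) = 3 + w
m = 147 (m = 7*(-21*(3 - 4)) = 7*(-21*(-1)) = 7*21 = 147)
z(T) = 147
1/(h + ((z(-10) + 1718) + 3342)) = 1/(-1/15 + ((147 + 1718) + 3342)) = 1/(-1/15 + (1865 + 3342)) = 1/(-1/15 + 5207) = 1/(78104/15) = 15/78104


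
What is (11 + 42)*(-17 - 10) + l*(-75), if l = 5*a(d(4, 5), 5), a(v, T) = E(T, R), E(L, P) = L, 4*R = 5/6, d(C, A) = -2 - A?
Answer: -3306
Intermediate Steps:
R = 5/24 (R = (5/6)/4 = (5*(1/6))/4 = (1/4)*(5/6) = 5/24 ≈ 0.20833)
a(v, T) = T
l = 25 (l = 5*5 = 25)
(11 + 42)*(-17 - 10) + l*(-75) = (11 + 42)*(-17 - 10) + 25*(-75) = 53*(-27) - 1875 = -1431 - 1875 = -3306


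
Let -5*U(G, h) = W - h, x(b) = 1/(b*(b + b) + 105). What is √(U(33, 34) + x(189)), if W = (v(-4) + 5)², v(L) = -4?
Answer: 4*√52789523010/357735 ≈ 2.5690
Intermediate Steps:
x(b) = 1/(105 + 2*b²) (x(b) = 1/(b*(2*b) + 105) = 1/(2*b² + 105) = 1/(105 + 2*b²))
W = 1 (W = (-4 + 5)² = 1² = 1)
U(G, h) = -⅕ + h/5 (U(G, h) = -(1 - h)/5 = -⅕ + h/5)
√(U(33, 34) + x(189)) = √((-⅕ + (⅕)*34) + 1/(105 + 2*189²)) = √((-⅕ + 34/5) + 1/(105 + 2*35721)) = √(33/5 + 1/(105 + 71442)) = √(33/5 + 1/71547) = √(2361056/357735) = 4*√52789523010/357735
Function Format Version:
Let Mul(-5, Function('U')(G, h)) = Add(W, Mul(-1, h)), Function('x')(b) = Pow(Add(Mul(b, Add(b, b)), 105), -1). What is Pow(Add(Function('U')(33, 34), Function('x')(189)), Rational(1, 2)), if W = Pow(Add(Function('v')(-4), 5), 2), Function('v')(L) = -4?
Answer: Mul(Rational(4, 357735), Pow(52789523010, Rational(1, 2))) ≈ 2.5690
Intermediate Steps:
Function('x')(b) = Pow(Add(105, Mul(2, Pow(b, 2))), -1) (Function('x')(b) = Pow(Add(Mul(b, Mul(2, b)), 105), -1) = Pow(Add(Mul(2, Pow(b, 2)), 105), -1) = Pow(Add(105, Mul(2, Pow(b, 2))), -1))
W = 1 (W = Pow(Add(-4, 5), 2) = Pow(1, 2) = 1)
Function('U')(G, h) = Add(Rational(-1, 5), Mul(Rational(1, 5), h)) (Function('U')(G, h) = Mul(Rational(-1, 5), Add(1, Mul(-1, h))) = Add(Rational(-1, 5), Mul(Rational(1, 5), h)))
Pow(Add(Function('U')(33, 34), Function('x')(189)), Rational(1, 2)) = Pow(Add(Add(Rational(-1, 5), Mul(Rational(1, 5), 34)), Pow(Add(105, Mul(2, Pow(189, 2))), -1)), Rational(1, 2)) = Pow(Add(Add(Rational(-1, 5), Rational(34, 5)), Pow(Add(105, Mul(2, 35721)), -1)), Rational(1, 2)) = Pow(Add(Rational(33, 5), Pow(Add(105, 71442), -1)), Rational(1, 2)) = Pow(Add(Rational(33, 5), Pow(71547, -1)), Rational(1, 2)) = Pow(Add(Rational(33, 5), Rational(1, 71547)), Rational(1, 2)) = Pow(Rational(2361056, 357735), Rational(1, 2)) = Mul(Rational(4, 357735), Pow(52789523010, Rational(1, 2)))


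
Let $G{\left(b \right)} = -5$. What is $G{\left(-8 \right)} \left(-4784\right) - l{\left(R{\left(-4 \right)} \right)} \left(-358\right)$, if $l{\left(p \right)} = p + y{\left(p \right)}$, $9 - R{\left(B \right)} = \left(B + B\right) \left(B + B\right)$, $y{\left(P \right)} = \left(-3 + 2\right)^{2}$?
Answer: $4588$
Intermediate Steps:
$y{\left(P \right)} = 1$ ($y{\left(P \right)} = \left(-1\right)^{2} = 1$)
$R{\left(B \right)} = 9 - 4 B^{2}$ ($R{\left(B \right)} = 9 - \left(B + B\right) \left(B + B\right) = 9 - 2 B 2 B = 9 - 4 B^{2}$)
$l{\left(p \right)} = 1 + p$ ($l{\left(p \right)} = p + 1 = 1 + p$)
$G{\left(-8 \right)} \left(-4784\right) - l{\left(R{\left(-4 \right)} \right)} \left(-358\right) = \left(-5\right) \left(-4784\right) - \left(1 + \left(9 - 4 \left(-4\right)^{2}\right)\right) \left(-358\right) = 23920 - \left(1 + \left(9 - 64\right)\right) \left(-358\right) = 23920 - \left(1 - 55\right) \left(-358\right) = 23920 - \left(-54\right) \left(-358\right) = 23920 - 19332 = 4588$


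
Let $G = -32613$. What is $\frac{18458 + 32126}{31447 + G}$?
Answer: $- \frac{25292}{583} \approx -43.383$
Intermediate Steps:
$\frac{18458 + 32126}{31447 + G} = \frac{18458 + 32126}{31447 - 32613} = \frac{50584}{-1166} = 50584 \left(- \frac{1}{1166}\right) = - \frac{25292}{583}$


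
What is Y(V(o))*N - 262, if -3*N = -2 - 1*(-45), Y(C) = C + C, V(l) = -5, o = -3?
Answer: -356/3 ≈ -118.67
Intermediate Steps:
Y(C) = 2*C
N = -43/3 (N = -(-2 - 1*(-45))/3 = -(-2 + 45)/3 = -⅓*43 = -43/3 ≈ -14.333)
Y(V(o))*N - 262 = (2*(-5))*(-43/3) - 262 = -10*(-43/3) - 262 = 430/3 - 262 = -356/3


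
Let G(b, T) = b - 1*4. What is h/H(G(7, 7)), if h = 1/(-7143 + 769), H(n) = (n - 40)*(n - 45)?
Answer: -1/9905196 ≈ -1.0096e-7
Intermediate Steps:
G(b, T) = -4 + b (G(b, T) = b - 4 = -4 + b)
H(n) = (-45 + n)*(-40 + n) (H(n) = (-40 + n)*(-45 + n) = (-45 + n)*(-40 + n))
h = -1/6374 (h = 1/(-6374) = -1/6374 ≈ -0.00015689)
h/H(G(7, 7)) = -1/(6374*(1800 + (-4 + 7)**2 - 85*(-4 + 7))) = -1/(6374*(1800 + 3**2 - 85*3)) = -1/(6374*(1800 + 9 - 255)) = -1/6374/1554 = -1/6374*1/1554 = -1/9905196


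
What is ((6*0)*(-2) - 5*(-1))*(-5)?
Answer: -25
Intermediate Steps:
((6*0)*(-2) - 5*(-1))*(-5) = (0*(-2) + 5)*(-5) = (0 + 5)*(-5) = 5*(-5) = -25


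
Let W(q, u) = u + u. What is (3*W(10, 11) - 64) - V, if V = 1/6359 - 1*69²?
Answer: 30287916/6359 ≈ 4763.0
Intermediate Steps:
W(q, u) = 2*u
V = -30275198/6359 (V = 1/6359 - 1*4761 = 1/6359 - 4761 = -30275198/6359 ≈ -4761.0)
(3*W(10, 11) - 64) - V = (3*(2*11) - 64) - 1*(-30275198/6359) = (3*22 - 64) + 30275198/6359 = (66 - 64) + 30275198/6359 = 2 + 30275198/6359 = 30287916/6359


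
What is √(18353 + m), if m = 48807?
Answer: 2*√16790 ≈ 259.15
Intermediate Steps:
√(18353 + m) = √(18353 + 48807) = √67160 = 2*√16790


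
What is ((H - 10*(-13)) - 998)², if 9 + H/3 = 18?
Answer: 707281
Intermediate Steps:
H = 27 (H = -27 + 3*18 = -27 + 54 = 27)
((H - 10*(-13)) - 998)² = ((27 - 10*(-13)) - 998)² = ((27 + 130) - 998)² = (157 - 998)² = (-841)² = 707281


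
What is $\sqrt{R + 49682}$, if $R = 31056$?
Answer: $\sqrt{80738} \approx 284.14$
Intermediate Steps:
$\sqrt{R + 49682} = \sqrt{31056 + 49682} = \sqrt{80738}$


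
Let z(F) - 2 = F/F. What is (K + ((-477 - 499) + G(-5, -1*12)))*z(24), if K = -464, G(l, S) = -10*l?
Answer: -4170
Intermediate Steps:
z(F) = 3 (z(F) = 2 + F/F = 2 + 1 = 3)
(K + ((-477 - 499) + G(-5, -1*12)))*z(24) = (-464 + ((-477 - 499) - 10*(-5)))*3 = (-464 + (-976 + 50))*3 = (-464 - 926)*3 = -1390*3 = -4170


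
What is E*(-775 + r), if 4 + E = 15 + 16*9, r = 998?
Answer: 34565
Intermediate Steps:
E = 155 (E = -4 + (15 + 16*9) = -4 + (15 + 144) = -4 + 159 = 155)
E*(-775 + r) = 155*(-775 + 998) = 155*223 = 34565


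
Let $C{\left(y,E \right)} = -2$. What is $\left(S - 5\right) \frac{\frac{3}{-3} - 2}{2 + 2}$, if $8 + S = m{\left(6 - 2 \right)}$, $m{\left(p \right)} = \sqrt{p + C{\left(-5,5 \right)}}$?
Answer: $\frac{39}{4} - \frac{3 \sqrt{2}}{4} \approx 8.6893$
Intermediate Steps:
$m{\left(p \right)} = \sqrt{-2 + p}$ ($m{\left(p \right)} = \sqrt{p - 2} = \sqrt{-2 + p}$)
$S = -8 + \sqrt{2}$ ($S = -8 + \sqrt{-2 + \left(6 - 2\right)} = -8 + \sqrt{-2 + 4} = -8 + \sqrt{2} \approx -6.5858$)
$\left(S - 5\right) \frac{\frac{3}{-3} - 2}{2 + 2} = \left(\left(-8 + \sqrt{2}\right) - 5\right) \frac{\frac{3}{-3} - 2}{2 + 2} = \left(-13 + \sqrt{2}\right) \frac{3 \left(- \frac{1}{3}\right) - 2}{4} = \left(-13 + \sqrt{2}\right) \left(-1 - 2\right) \frac{1}{4} = \left(-13 + \sqrt{2}\right) \left(\left(-3\right) \frac{1}{4}\right) = \left(-13 + \sqrt{2}\right) \left(- \frac{3}{4}\right) = \frac{39}{4} - \frac{3 \sqrt{2}}{4}$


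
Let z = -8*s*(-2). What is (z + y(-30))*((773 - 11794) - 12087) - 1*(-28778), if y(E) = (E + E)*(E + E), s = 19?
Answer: -90184854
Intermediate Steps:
z = 304 (z = -8*19*(-2) = -152*(-2) = 304)
y(E) = 4*E**2 (y(E) = (2*E)*(2*E) = 4*E**2)
(z + y(-30))*((773 - 11794) - 12087) - 1*(-28778) = (304 + 4*(-30)**2)*((773 - 11794) - 12087) - 1*(-28778) = (304 + 4*900)*(-11021 - 12087) + 28778 = (304 + 3600)*(-23108) + 28778 = 3904*(-23108) + 28778 = -90213632 + 28778 = -90184854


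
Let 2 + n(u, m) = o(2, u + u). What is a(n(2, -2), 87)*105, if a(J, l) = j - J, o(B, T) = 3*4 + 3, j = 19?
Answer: 630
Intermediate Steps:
o(B, T) = 15 (o(B, T) = 12 + 3 = 15)
n(u, m) = 13 (n(u, m) = -2 + 15 = 13)
a(J, l) = 19 - J
a(n(2, -2), 87)*105 = (19 - 1*13)*105 = (19 - 13)*105 = 6*105 = 630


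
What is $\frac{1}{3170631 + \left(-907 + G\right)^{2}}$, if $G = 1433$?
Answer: $\frac{1}{3447307} \approx 2.9008 \cdot 10^{-7}$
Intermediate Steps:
$\frac{1}{3170631 + \left(-907 + G\right)^{2}} = \frac{1}{3170631 + \left(-907 + 1433\right)^{2}} = \frac{1}{3170631 + 526^{2}} = \frac{1}{3170631 + 276676} = \frac{1}{3447307}$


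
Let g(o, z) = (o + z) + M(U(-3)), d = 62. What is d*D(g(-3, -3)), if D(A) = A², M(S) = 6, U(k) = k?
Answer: 0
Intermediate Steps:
g(o, z) = 6 + o + z (g(o, z) = (o + z) + 6 = 6 + o + z)
d*D(g(-3, -3)) = 62*(6 - 3 - 3)² = 62*0² = 62*0 = 0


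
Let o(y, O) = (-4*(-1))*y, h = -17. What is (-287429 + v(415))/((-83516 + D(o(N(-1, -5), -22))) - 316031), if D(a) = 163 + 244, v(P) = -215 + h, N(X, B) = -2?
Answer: 287661/399140 ≈ 0.72070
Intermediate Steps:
v(P) = -232 (v(P) = -215 - 17 = -232)
o(y, O) = 4*y
D(a) = 407
(-287429 + v(415))/((-83516 + D(o(N(-1, -5), -22))) - 316031) = (-287429 - 232)/((-83516 + 407) - 316031) = -287661/(-83109 - 316031) = -287661/(-399140) = -287661*(-1/399140) = 287661/399140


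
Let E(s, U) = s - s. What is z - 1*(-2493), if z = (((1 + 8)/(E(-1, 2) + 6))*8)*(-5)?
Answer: 2433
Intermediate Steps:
E(s, U) = 0
z = -60 (z = (((1 + 8)/(0 + 6))*8)*(-5) = ((9/6)*8)*(-5) = ((9*(⅙))*8)*(-5) = ((3/2)*8)*(-5) = 12*(-5) = -60)
z - 1*(-2493) = -60 - 1*(-2493) = -60 + 2493 = 2433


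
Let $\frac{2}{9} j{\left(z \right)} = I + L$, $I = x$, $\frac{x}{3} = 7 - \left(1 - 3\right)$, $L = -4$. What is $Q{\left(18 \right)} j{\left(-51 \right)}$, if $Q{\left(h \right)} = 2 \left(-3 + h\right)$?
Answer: $3105$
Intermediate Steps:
$Q{\left(h \right)} = -6 + 2 h$
$x = 27$ ($x = 3 \left(7 - \left(1 - 3\right)\right) = 3 \left(7 - -2\right) = 3 \left(7 + 2\right) = 3 \cdot 9 = 27$)
$I = 27$
$j{\left(z \right)} = \frac{207}{2}$ ($j{\left(z \right)} = \frac{9 \left(27 - 4\right)}{2} = \frac{9}{2} \cdot 23 = \frac{207}{2}$)
$Q{\left(18 \right)} j{\left(-51 \right)} = \left(-6 + 2 \cdot 18\right) \frac{207}{2} = \left(-6 + 36\right) \frac{207}{2} = 30 \cdot \frac{207}{2} = 3105$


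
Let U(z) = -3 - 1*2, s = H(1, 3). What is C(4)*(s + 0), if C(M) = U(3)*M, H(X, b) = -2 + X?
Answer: 20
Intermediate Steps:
s = -1 (s = -2 + 1 = -1)
U(z) = -5 (U(z) = -3 - 2 = -5)
C(M) = -5*M
C(4)*(s + 0) = (-5*4)*(-1 + 0) = -20*(-1) = 20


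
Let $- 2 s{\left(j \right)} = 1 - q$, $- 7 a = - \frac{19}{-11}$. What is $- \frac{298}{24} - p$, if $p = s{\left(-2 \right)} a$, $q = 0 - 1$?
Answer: $- \frac{11701}{924} \approx -12.663$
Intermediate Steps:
$a = - \frac{19}{77}$ ($a = - \frac{\left(-19\right) \frac{1}{-11}}{7} = - \frac{\left(-19\right) \left(- \frac{1}{11}\right)}{7} = \left(- \frac{1}{7}\right) \frac{19}{11} = - \frac{19}{77} \approx -0.24675$)
$q = -1$ ($q = 0 - 1 = -1$)
$s{\left(j \right)} = -1$ ($s{\left(j \right)} = - \frac{1 - -1}{2} = - \frac{1 + 1}{2} = \left(- \frac{1}{2}\right) 2 = -1$)
$p = \frac{19}{77}$ ($p = \left(-1\right) \left(- \frac{19}{77}\right) = \frac{19}{77} \approx 0.24675$)
$- \frac{298}{24} - p = - \frac{298}{24} - \frac{19}{77} = \left(-298\right) \frac{1}{24} - \frac{19}{77} = - \frac{149}{12} - \frac{19}{77} = - \frac{11701}{924}$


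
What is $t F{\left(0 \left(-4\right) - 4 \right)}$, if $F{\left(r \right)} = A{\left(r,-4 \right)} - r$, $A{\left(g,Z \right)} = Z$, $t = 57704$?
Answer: $0$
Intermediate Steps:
$F{\left(r \right)} = -4 - r$
$t F{\left(0 \left(-4\right) - 4 \right)} = 57704 \left(-4 - \left(0 \left(-4\right) - 4\right)\right) = 57704 \left(-4 - \left(0 - 4\right)\right) = 57704 \left(-4 - -4\right) = 57704 \left(-4 + 4\right) = 57704 \cdot 0 = 0$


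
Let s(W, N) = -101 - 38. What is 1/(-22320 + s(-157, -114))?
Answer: -1/22459 ≈ -4.4526e-5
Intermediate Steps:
s(W, N) = -139
1/(-22320 + s(-157, -114)) = 1/(-22320 - 139) = 1/(-22459) = -1/22459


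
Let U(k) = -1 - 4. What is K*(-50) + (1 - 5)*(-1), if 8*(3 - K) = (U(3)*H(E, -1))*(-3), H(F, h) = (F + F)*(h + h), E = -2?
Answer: 604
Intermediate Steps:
H(F, h) = 4*F*h (H(F, h) = (2*F)*(2*h) = 4*F*h)
U(k) = -5
K = -12 (K = 3 - (-20*(-2)*(-1))*(-3)/8 = 3 - (-5*8)*(-3)/8 = 3 - (-5)*(-3) = 3 - ⅛*120 = 3 - 15 = -12)
K*(-50) + (1 - 5)*(-1) = -12*(-50) + (1 - 5)*(-1) = 600 - 4*(-1) = 600 + 4 = 604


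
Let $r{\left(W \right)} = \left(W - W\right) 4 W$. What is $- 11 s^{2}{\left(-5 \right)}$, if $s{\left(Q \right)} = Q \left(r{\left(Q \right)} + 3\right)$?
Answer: $-2475$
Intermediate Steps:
$r{\left(W \right)} = 0$ ($r{\left(W \right)} = 0 \cdot 4 W = 0 W = 0$)
$s{\left(Q \right)} = 3 Q$ ($s{\left(Q \right)} = Q \left(0 + 3\right) = Q 3 = 3 Q$)
$- 11 s^{2}{\left(-5 \right)} = - 11 \left(3 \left(-5\right)\right)^{2} = - 11 \left(-15\right)^{2} = \left(-11\right) 225 = -2475$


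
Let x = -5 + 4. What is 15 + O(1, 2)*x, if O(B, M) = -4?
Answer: 19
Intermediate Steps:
x = -1
15 + O(1, 2)*x = 15 - 4*(-1) = 15 + 4 = 19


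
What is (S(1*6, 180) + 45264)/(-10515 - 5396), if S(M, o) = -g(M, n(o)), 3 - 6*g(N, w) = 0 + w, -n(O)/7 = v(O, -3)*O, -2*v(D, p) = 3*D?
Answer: -203927/31822 ≈ -6.4084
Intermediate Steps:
v(D, p) = -3*D/2
n(O) = 21*O**2/2 (n(O) = -7*(-3*O/2)*O = -(-21)*O**2/2 = 21*O**2/2)
g(N, w) = 1/2 - w/6 (g(N, w) = 1/2 - (0 + w)/6 = 1/2 - w/6)
S(M, o) = -1/2 + 7*o**2/4 (S(M, o) = -(1/2 - 7*o**2/4) = -1/2 + 7*o**2/4)
(S(1*6, 180) + 45264)/(-10515 - 5396) = ((-1/2 + (7/4)*180**2) + 45264)/(-10515 - 5396) = ((-1/2 + (7/4)*32400) + 45264)/(-15911) = ((-1/2 + 56700) + 45264)*(-1/15911) = (113399/2 + 45264)*(-1/15911) = (203927/2)*(-1/15911) = -203927/31822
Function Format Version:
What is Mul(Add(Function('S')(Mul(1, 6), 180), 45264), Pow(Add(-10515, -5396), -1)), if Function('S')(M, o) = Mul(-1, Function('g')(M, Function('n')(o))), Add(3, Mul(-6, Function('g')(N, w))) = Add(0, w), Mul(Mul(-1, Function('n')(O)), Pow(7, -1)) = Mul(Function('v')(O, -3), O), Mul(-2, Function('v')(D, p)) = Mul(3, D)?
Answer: Rational(-203927, 31822) ≈ -6.4084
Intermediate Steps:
Function('v')(D, p) = Mul(Rational(-3, 2), D) (Function('v')(D, p) = Mul(Rational(-1, 2), Mul(3, D)) = Mul(Rational(-3, 2), D))
Function('n')(O) = Mul(Rational(21, 2), Pow(O, 2)) (Function('n')(O) = Mul(-7, Mul(Mul(Rational(-3, 2), O), O)) = Mul(-7, Mul(Rational(-3, 2), Pow(O, 2))) = Mul(Rational(21, 2), Pow(O, 2)))
Function('g')(N, w) = Add(Rational(1, 2), Mul(Rational(-1, 6), w)) (Function('g')(N, w) = Add(Rational(1, 2), Mul(Rational(-1, 6), Add(0, w))) = Add(Rational(1, 2), Mul(Rational(-1, 6), w)))
Function('S')(M, o) = Add(Rational(-1, 2), Mul(Rational(7, 4), Pow(o, 2))) (Function('S')(M, o) = Mul(-1, Add(Rational(1, 2), Mul(Rational(-1, 6), Mul(Rational(21, 2), Pow(o, 2))))) = Mul(-1, Add(Rational(1, 2), Mul(Rational(-7, 4), Pow(o, 2)))) = Add(Rational(-1, 2), Mul(Rational(7, 4), Pow(o, 2))))
Mul(Add(Function('S')(Mul(1, 6), 180), 45264), Pow(Add(-10515, -5396), -1)) = Mul(Add(Add(Rational(-1, 2), Mul(Rational(7, 4), Pow(180, 2))), 45264), Pow(Add(-10515, -5396), -1)) = Mul(Add(Add(Rational(-1, 2), Mul(Rational(7, 4), 32400)), 45264), Pow(-15911, -1)) = Mul(Add(Add(Rational(-1, 2), 56700), 45264), Rational(-1, 15911)) = Mul(Add(Rational(113399, 2), 45264), Rational(-1, 15911)) = Mul(Rational(203927, 2), Rational(-1, 15911)) = Rational(-203927, 31822)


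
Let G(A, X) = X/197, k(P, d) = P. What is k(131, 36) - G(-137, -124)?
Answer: 25931/197 ≈ 131.63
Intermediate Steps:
G(A, X) = X/197 (G(A, X) = X*(1/197) = X/197)
k(131, 36) - G(-137, -124) = 131 - (-124)/197 = 131 - 1*(-124/197) = 131 + 124/197 = 25931/197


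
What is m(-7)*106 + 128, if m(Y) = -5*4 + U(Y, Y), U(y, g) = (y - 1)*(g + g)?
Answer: 9880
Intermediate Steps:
U(y, g) = 2*g*(-1 + y) (U(y, g) = (-1 + y)*(2*g) = 2*g*(-1 + y))
m(Y) = -20 + 2*Y*(-1 + Y) (m(Y) = -5*4 + 2*Y*(-1 + Y) = -20 + 2*Y*(-1 + Y))
m(-7)*106 + 128 = (-20 + 2*(-7)*(-1 - 7))*106 + 128 = (-20 + 2*(-7)*(-8))*106 + 128 = (-20 + 112)*106 + 128 = 92*106 + 128 = 9752 + 128 = 9880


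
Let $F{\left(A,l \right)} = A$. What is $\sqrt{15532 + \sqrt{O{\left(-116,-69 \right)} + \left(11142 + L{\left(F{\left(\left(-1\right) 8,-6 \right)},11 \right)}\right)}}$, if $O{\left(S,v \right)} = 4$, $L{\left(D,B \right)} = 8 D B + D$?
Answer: $\sqrt{15532 + \sqrt{10434}} \approx 125.04$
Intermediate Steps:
$L{\left(D,B \right)} = D + 8 B D$ ($L{\left(D,B \right)} = 8 B D + D = D + 8 B D$)
$\sqrt{15532 + \sqrt{O{\left(-116,-69 \right)} + \left(11142 + L{\left(F{\left(\left(-1\right) 8,-6 \right)},11 \right)}\right)}} = \sqrt{15532 + \sqrt{4 + \left(11142 + \left(-1\right) 8 \left(1 + 8 \cdot 11\right)\right)}} = \sqrt{15532 + \sqrt{4 + \left(11142 - 8 \left(1 + 88\right)\right)}} = \sqrt{15532 + \sqrt{4 + \left(11142 - 712\right)}} = \sqrt{15532 + \sqrt{4 + 10430}} = \sqrt{15532 + \sqrt{10434}}$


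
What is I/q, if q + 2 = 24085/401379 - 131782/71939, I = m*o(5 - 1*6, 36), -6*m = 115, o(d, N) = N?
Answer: 569246133654/3111756695 ≈ 182.93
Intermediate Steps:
m = -115/6 (m = -⅙*115 = -115/6 ≈ -19.167)
I = -690 (I = -115/6*36 = -690)
q = -15558783475/4124971983 (q = -2 + (24085/401379 - 131782/71939) = -2 + (24085*(1/401379) - 131782*1/71939) = -2 + (24085/401379 - 18826/10277) = -2 - 7308839509/4124971983 = -15558783475/4124971983 ≈ -3.7719)
I/q = -690/(-15558783475/4124971983) = -690*(-4124971983/15558783475) = 569246133654/3111756695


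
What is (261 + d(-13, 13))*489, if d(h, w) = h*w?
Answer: 44988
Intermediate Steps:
(261 + d(-13, 13))*489 = (261 - 13*13)*489 = (261 - 169)*489 = 92*489 = 44988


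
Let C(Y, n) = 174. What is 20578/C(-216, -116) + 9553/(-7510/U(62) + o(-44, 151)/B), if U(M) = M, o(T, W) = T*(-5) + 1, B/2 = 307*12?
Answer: 94761225533/2406419043 ≈ 39.379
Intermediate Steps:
B = 7368 (B = 2*(307*12) = 2*3684 = 7368)
o(T, W) = 1 - 5*T (o(T, W) = -5*T + 1 = 1 - 5*T)
20578/C(-216, -116) + 9553/(-7510/U(62) + o(-44, 151)/B) = 20578/174 + 9553/(-7510/62 + (1 - 5*(-44))/7368) = 20578*(1/174) + 9553/(-7510*1/62 + (1 + 220)*(1/7368)) = 10289/87 + 9553/(-3755/31 + 221*(1/7368)) = 10289/87 + 9553/(-3755/31 + 221/7368) = 10289/87 + 9553/(-27659989/228408) = 10289/87 + 9553*(-228408/27659989) = 10289/87 - 2181981624/27659989 = 94761225533/2406419043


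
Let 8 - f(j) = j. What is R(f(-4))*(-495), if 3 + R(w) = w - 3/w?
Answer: -17325/4 ≈ -4331.3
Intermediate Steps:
f(j) = 8 - j
R(w) = -3 + w - 3/w (R(w) = -3 + (w - 3/w) = -3 + w - 3/w)
R(f(-4))*(-495) = (-3 + (8 - 1*(-4)) - 3/(8 - 1*(-4)))*(-495) = (-3 + (8 + 4) - 3/(8 + 4))*(-495) = (-3 + 12 - 3/12)*(-495) = (-3 + 12 - 3*1/12)*(-495) = (-3 + 12 - 1/4)*(-495) = (35/4)*(-495) = -17325/4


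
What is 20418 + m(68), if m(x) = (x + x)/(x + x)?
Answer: 20419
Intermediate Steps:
m(x) = 1 (m(x) = (2*x)/((2*x)) = (2*x)*(1/(2*x)) = 1)
20418 + m(68) = 20418 + 1 = 20419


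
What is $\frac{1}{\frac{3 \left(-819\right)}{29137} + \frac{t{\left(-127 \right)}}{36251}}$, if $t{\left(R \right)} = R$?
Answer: $- \frac{1056245387}{92769106} \approx -11.386$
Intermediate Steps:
$\frac{1}{\frac{3 \left(-819\right)}{29137} + \frac{t{\left(-127 \right)}}{36251}} = \frac{1}{\frac{3 \left(-819\right)}{29137} - \frac{127}{36251}} = \frac{1}{\left(-2457\right) \frac{1}{29137} - \frac{127}{36251}} = \frac{1}{- \frac{2457}{29137} - \frac{127}{36251}} = \frac{1}{- \frac{92769106}{1056245387}} = - \frac{1056245387}{92769106}$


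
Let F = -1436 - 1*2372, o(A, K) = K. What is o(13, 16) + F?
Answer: -3792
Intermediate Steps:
F = -3808 (F = -1436 - 2372 = -3808)
o(13, 16) + F = 16 - 3808 = -3792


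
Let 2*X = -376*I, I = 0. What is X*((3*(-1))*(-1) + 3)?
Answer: 0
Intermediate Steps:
X = 0 (X = (-376*0)/2 = (½)*0 = 0)
X*((3*(-1))*(-1) + 3) = 0*((3*(-1))*(-1) + 3) = 0*(-3*(-1) + 3) = 0*(3 + 3) = 0*6 = 0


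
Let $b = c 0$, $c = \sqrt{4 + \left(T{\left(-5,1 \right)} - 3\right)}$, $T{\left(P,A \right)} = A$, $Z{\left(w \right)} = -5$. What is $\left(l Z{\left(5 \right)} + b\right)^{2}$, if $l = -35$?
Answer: $30625$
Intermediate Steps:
$c = \sqrt{2}$ ($c = \sqrt{4 + \left(1 - 3\right)} = \sqrt{4 - 2} = \sqrt{2} \approx 1.4142$)
$b = 0$ ($b = \sqrt{2} \cdot 0 = 0$)
$\left(l Z{\left(5 \right)} + b\right)^{2} = \left(\left(-35\right) \left(-5\right) + 0\right)^{2} = \left(175 + 0\right)^{2} = 175^{2} = 30625$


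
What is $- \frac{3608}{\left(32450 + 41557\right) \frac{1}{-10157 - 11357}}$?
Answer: $\frac{77622512}{74007} \approx 1048.9$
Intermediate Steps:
$- \frac{3608}{\left(32450 + 41557\right) \frac{1}{-10157 - 11357}} = - \frac{3608}{74007 \frac{1}{-21514}} = - \frac{3608}{74007 \left(- \frac{1}{21514}\right)} = - \frac{3608}{- \frac{74007}{21514}} = \left(-3608\right) \left(- \frac{21514}{74007}\right) = \frac{77622512}{74007}$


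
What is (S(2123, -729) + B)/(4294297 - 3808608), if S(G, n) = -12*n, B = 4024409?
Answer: 4033157/485689 ≈ 8.3040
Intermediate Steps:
(S(2123, -729) + B)/(4294297 - 3808608) = (-12*(-729) + 4024409)/(4294297 - 3808608) = (8748 + 4024409)/485689 = 4033157*(1/485689) = 4033157/485689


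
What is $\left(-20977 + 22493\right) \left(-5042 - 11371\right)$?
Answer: $-24882108$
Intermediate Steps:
$\left(-20977 + 22493\right) \left(-5042 - 11371\right) = 1516 \left(-5042 - 11371\right) = 1516 \left(-16413\right) = -24882108$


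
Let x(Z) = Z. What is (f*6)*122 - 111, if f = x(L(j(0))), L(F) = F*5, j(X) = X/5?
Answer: -111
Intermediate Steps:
j(X) = X/5 (j(X) = X*(1/5) = X/5)
L(F) = 5*F
f = 0 (f = 5*((1/5)*0) = 5*0 = 0)
(f*6)*122 - 111 = (0*6)*122 - 111 = 0*122 - 111 = 0 - 111 = -111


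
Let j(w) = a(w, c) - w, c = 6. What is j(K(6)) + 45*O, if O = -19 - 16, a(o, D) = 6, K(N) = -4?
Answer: -1565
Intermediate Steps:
O = -35
j(w) = 6 - w
j(K(6)) + 45*O = (6 - 1*(-4)) + 45*(-35) = (6 + 4) - 1575 = 10 - 1575 = -1565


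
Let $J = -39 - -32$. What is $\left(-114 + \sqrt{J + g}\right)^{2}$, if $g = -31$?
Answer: $\left(114 - i \sqrt{38}\right)^{2} \approx 12958.0 - 1405.5 i$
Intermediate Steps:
$J = -7$ ($J = -39 + 32 = -7$)
$\left(-114 + \sqrt{J + g}\right)^{2} = \left(-114 + \sqrt{-7 - 31}\right)^{2} = \left(-114 + \sqrt{-38}\right)^{2} = \left(-114 + i \sqrt{38}\right)^{2}$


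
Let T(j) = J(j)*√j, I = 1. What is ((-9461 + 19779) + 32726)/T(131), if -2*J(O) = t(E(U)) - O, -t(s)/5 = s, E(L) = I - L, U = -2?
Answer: 43044*√131/9563 ≈ 51.517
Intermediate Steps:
E(L) = 1 - L
t(s) = -5*s
J(O) = 15/2 + O/2 (J(O) = -(-5*(1 - 1*(-2)) - O)/2 = -(-5*(1 + 2) - O)/2 = -(-5*3 - O)/2 = -(-15 - O)/2 = 15/2 + O/2)
T(j) = √j*(15/2 + j/2) (T(j) = (15/2 + j/2)*√j = √j*(15/2 + j/2))
((-9461 + 19779) + 32726)/T(131) = ((-9461 + 19779) + 32726)/((√131*(15 + 131)/2)) = (10318 + 32726)/(((½)*√131*146)) = 43044/((73*√131)) = 43044*(√131/9563) = 43044*√131/9563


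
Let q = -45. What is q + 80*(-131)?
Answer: -10525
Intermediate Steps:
q + 80*(-131) = -45 + 80*(-131) = -45 - 10480 = -10525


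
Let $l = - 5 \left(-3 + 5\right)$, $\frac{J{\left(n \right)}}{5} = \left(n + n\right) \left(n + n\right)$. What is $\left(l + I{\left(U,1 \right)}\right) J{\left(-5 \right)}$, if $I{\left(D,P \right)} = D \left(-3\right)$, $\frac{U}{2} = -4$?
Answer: $7000$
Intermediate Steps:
$J{\left(n \right)} = 20 n^{2}$ ($J{\left(n \right)} = 5 \left(n + n\right) \left(n + n\right) = 5 \cdot 2 n 2 n = 5 \cdot 4 n^{2} = 20 n^{2}$)
$U = -8$ ($U = 2 \left(-4\right) = -8$)
$I{\left(D,P \right)} = - 3 D$
$l = -10$ ($l = \left(-5\right) 2 = -10$)
$\left(l + I{\left(U,1 \right)}\right) J{\left(-5 \right)} = \left(-10 - -24\right) 20 \left(-5\right)^{2} = \left(-10 + 24\right) 20 \cdot 25 = 14 \cdot 500 = 7000$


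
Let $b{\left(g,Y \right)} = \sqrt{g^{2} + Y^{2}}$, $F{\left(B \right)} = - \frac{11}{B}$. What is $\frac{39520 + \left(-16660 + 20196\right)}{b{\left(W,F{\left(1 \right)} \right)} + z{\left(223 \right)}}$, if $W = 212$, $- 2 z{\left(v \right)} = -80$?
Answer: $- \frac{344448}{8693} + \frac{43056 \sqrt{45065}}{43465} \approx 170.66$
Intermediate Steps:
$z{\left(v \right)} = 40$ ($z{\left(v \right)} = \left(- \frac{1}{2}\right) \left(-80\right) = 40$)
$b{\left(g,Y \right)} = \sqrt{Y^{2} + g^{2}}$
$\frac{39520 + \left(-16660 + 20196\right)}{b{\left(W,F{\left(1 \right)} \right)} + z{\left(223 \right)}} = \frac{39520 + \left(-16660 + 20196\right)}{\sqrt{\left(- \frac{11}{1}\right)^{2} + 212^{2}} + 40} = \frac{39520 + 3536}{\sqrt{\left(\left(-11\right) 1\right)^{2} + 44944} + 40} = \frac{43056}{\sqrt{\left(-11\right)^{2} + 44944} + 40} = \frac{43056}{\sqrt{121 + 44944} + 40} = \frac{43056}{\sqrt{45065} + 40} = \frac{43056}{40 + \sqrt{45065}}$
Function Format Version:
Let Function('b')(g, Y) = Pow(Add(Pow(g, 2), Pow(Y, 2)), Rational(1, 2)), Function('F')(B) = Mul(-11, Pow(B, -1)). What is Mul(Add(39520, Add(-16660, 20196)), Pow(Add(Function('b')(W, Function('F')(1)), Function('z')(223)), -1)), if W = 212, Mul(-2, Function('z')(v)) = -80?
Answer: Add(Rational(-344448, 8693), Mul(Rational(43056, 43465), Pow(45065, Rational(1, 2)))) ≈ 170.66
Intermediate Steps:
Function('z')(v) = 40 (Function('z')(v) = Mul(Rational(-1, 2), -80) = 40)
Function('b')(g, Y) = Pow(Add(Pow(Y, 2), Pow(g, 2)), Rational(1, 2))
Mul(Add(39520, Add(-16660, 20196)), Pow(Add(Function('b')(W, Function('F')(1)), Function('z')(223)), -1)) = Mul(Add(39520, Add(-16660, 20196)), Pow(Add(Pow(Add(Pow(Mul(-11, Pow(1, -1)), 2), Pow(212, 2)), Rational(1, 2)), 40), -1)) = Mul(Add(39520, 3536), Pow(Add(Pow(Add(Pow(Mul(-11, 1), 2), 44944), Rational(1, 2)), 40), -1)) = Mul(43056, Pow(Add(Pow(Add(Pow(-11, 2), 44944), Rational(1, 2)), 40), -1)) = Mul(43056, Pow(Add(Pow(Add(121, 44944), Rational(1, 2)), 40), -1)) = Mul(43056, Pow(Add(Pow(45065, Rational(1, 2)), 40), -1)) = Mul(43056, Pow(Add(40, Pow(45065, Rational(1, 2))), -1))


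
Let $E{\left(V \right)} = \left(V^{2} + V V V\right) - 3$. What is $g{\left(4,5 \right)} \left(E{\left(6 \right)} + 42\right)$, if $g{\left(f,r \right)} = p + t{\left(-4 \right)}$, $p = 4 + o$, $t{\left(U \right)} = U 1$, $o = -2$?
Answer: $-582$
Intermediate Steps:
$t{\left(U \right)} = U$
$p = 2$ ($p = 4 - 2 = 2$)
$E{\left(V \right)} = -3 + V^{2} + V^{3}$ ($E{\left(V \right)} = \left(V^{2} + V^{2} V\right) - 3 = \left(V^{2} + V^{3}\right) - 3 = -3 + V^{2} + V^{3}$)
$g{\left(f,r \right)} = -2$ ($g{\left(f,r \right)} = 2 - 4 = -2$)
$g{\left(4,5 \right)} \left(E{\left(6 \right)} + 42\right) = - 2 \left(\left(-3 + 6^{2} + 6^{3}\right) + 42\right) = - 2 \left(\left(-3 + 36 + 216\right) + 42\right) = - 2 \left(249 + 42\right) = \left(-2\right) 291 = -582$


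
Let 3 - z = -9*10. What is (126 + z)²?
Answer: 47961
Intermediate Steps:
z = 93 (z = 3 - (-9)*10 = 3 - 1*(-90) = 3 + 90 = 93)
(126 + z)² = (126 + 93)² = 219² = 47961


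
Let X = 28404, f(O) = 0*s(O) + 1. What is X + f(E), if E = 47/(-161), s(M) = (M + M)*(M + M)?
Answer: 28405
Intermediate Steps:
s(M) = 4*M² (s(M) = (2*M)*(2*M) = 4*M²)
E = -47/161 (E = 47*(-1/161) = -47/161 ≈ -0.29193)
f(O) = 1 (f(O) = 0*(4*O²) + 1 = 0 + 1 = 1)
X + f(E) = 28404 + 1 = 28405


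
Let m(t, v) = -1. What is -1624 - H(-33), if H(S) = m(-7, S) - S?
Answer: -1656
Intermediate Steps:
H(S) = -1 - S
-1624 - H(-33) = -1624 - (-1 - 1*(-33)) = -1624 - (-1 + 33) = -1624 - 1*32 = -1624 - 32 = -1656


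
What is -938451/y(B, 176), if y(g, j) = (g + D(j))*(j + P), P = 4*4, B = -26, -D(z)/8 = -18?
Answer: -312817/7552 ≈ -41.422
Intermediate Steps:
D(z) = 144 (D(z) = -8*(-18) = 144)
P = 16
y(g, j) = (16 + j)*(144 + g) (y(g, j) = (g + 144)*(j + 16) = (144 + g)*(16 + j) = (16 + j)*(144 + g))
-938451/y(B, 176) = -938451/(2304 + 16*(-26) + 144*176 - 26*176) = -938451/(2304 - 416 + 25344 - 4576) = -938451/22656 = -938451*1/22656 = -312817/7552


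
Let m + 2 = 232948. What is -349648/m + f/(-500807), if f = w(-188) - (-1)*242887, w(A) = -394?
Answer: -115796970157/58330493711 ≈ -1.9852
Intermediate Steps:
m = 232946 (m = -2 + 232948 = 232946)
f = 242493 (f = -394 - (-1)*242887 = -394 - 1*(-242887) = -394 + 242887 = 242493)
-349648/m + f/(-500807) = -349648/232946 + 242493/(-500807) = -349648*1/232946 + 242493*(-1/500807) = -174824/116473 - 242493/500807 = -115796970157/58330493711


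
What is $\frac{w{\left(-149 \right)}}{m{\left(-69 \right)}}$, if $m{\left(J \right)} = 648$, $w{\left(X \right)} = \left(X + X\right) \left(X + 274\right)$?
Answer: $- \frac{18625}{324} \approx -57.485$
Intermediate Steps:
$w{\left(X \right)} = 2 X \left(274 + X\right)$
$\frac{w{\left(-149 \right)}}{m{\left(-69 \right)}} = \frac{2 \left(-149\right) \left(274 - 149\right)}{648} = 2 \left(-149\right) 125 \cdot \frac{1}{648} = \left(-37250\right) \frac{1}{648} = - \frac{18625}{324}$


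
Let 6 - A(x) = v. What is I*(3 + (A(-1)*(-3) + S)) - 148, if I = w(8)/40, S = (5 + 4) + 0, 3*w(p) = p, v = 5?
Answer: -737/5 ≈ -147.40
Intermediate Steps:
w(p) = p/3
A(x) = 1 (A(x) = 6 - 1*5 = 6 - 5 = 1)
S = 9 (S = 9 + 0 = 9)
I = 1/15 (I = ((⅓)*8)/40 = (8/3)*(1/40) = 1/15 ≈ 0.066667)
I*(3 + (A(-1)*(-3) + S)) - 148 = (3 + (1*(-3) + 9))/15 - 148 = (3 + (-3 + 9))/15 - 148 = (3 + 6)/15 - 148 = (1/15)*9 - 148 = ⅗ - 148 = -737/5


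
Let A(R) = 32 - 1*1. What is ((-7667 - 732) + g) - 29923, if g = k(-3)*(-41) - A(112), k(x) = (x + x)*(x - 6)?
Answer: -40567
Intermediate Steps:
k(x) = 2*x*(-6 + x) (k(x) = (2*x)*(-6 + x) = 2*x*(-6 + x))
A(R) = 31 (A(R) = 32 - 1 = 31)
g = -2245 (g = (2*(-3)*(-6 - 3))*(-41) - 1*31 = (2*(-3)*(-9))*(-41) - 31 = 54*(-41) - 31 = -2214 - 31 = -2245)
((-7667 - 732) + g) - 29923 = ((-7667 - 732) - 2245) - 29923 = (-8399 - 2245) - 29923 = -10644 - 29923 = -40567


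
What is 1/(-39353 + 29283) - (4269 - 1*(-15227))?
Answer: -196324721/10070 ≈ -19496.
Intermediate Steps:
1/(-39353 + 29283) - (4269 - 1*(-15227)) = 1/(-10070) - (4269 + 15227) = -1/10070 - 1*19496 = -1/10070 - 19496 = -196324721/10070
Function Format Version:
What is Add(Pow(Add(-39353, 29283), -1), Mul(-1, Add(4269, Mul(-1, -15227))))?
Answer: Rational(-196324721, 10070) ≈ -19496.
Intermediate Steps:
Add(Pow(Add(-39353, 29283), -1), Mul(-1, Add(4269, Mul(-1, -15227)))) = Add(Pow(-10070, -1), Mul(-1, Add(4269, 15227))) = Add(Rational(-1, 10070), Mul(-1, 19496)) = Add(Rational(-1, 10070), -19496) = Rational(-196324721, 10070)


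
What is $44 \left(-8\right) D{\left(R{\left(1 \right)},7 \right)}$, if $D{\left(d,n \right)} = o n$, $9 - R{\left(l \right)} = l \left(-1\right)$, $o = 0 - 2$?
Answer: $4928$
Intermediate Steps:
$o = -2$ ($o = 0 - 2 = -2$)
$R{\left(l \right)} = 9 + l$ ($R{\left(l \right)} = 9 - l \left(-1\right) = 9 - - l = 9 + l$)
$D{\left(d,n \right)} = - 2 n$
$44 \left(-8\right) D{\left(R{\left(1 \right)},7 \right)} = 44 \left(-8\right) \left(\left(-2\right) 7\right) = \left(-352\right) \left(-14\right) = 4928$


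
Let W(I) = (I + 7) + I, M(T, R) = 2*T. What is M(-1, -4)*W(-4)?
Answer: 2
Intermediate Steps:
W(I) = 7 + 2*I (W(I) = (7 + I) + I = 7 + 2*I)
M(-1, -4)*W(-4) = (2*(-1))*(7 + 2*(-4)) = -2*(7 - 8) = -2*(-1) = 2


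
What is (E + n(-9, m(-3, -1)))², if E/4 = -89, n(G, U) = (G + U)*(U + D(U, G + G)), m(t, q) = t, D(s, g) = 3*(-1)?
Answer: 80656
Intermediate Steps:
D(s, g) = -3
n(G, U) = (-3 + U)*(G + U) (n(G, U) = (G + U)*(U - 3) = (G + U)*(-3 + U) = (-3 + U)*(G + U))
E = -356 (E = 4*(-89) = -356)
(E + n(-9, m(-3, -1)))² = (-356 + ((-3)² - 3*(-9) - 3*(-3) - 9*(-3)))² = (-356 + (9 + 27 + 9 + 27))² = (-356 + 72)² = (-284)² = 80656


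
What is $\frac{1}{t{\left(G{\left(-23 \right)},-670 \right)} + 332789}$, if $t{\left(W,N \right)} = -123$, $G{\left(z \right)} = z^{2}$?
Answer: $\frac{1}{332666} \approx 3.006 \cdot 10^{-6}$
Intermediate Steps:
$\frac{1}{t{\left(G{\left(-23 \right)},-670 \right)} + 332789} = \frac{1}{-123 + 332789} = \frac{1}{332666}$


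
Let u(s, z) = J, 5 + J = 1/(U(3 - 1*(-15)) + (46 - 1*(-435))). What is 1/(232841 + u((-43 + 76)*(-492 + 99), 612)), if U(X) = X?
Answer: 499/116185165 ≈ 4.2949e-6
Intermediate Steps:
J = -2494/499 (J = -5 + 1/((3 - 1*(-15)) + (46 - 1*(-435))) = -5 + 1/((3 + 15) + (46 + 435)) = -5 + 1/(18 + 481) = -5 + 1/499 = -2494/499 ≈ -4.9980)
u(s, z) = -2494/499
1/(232841 + u((-43 + 76)*(-492 + 99), 612)) = 1/(232841 - 2494/499) = 1/(116185165/499) = 499/116185165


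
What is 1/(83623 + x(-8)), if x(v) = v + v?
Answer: 1/83607 ≈ 1.1961e-5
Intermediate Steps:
x(v) = 2*v
1/(83623 + x(-8)) = 1/(83623 + 2*(-8)) = 1/(83623 - 16) = 1/83607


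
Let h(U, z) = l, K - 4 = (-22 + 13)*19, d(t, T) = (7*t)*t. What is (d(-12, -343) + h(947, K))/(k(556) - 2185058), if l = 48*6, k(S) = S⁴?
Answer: 648/47781440719 ≈ 1.3562e-8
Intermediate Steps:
d(t, T) = 7*t²
K = -167 (K = 4 + (-22 + 13)*19 = 4 - 9*19 = 4 - 171 = -167)
l = 288
h(U, z) = 288
(d(-12, -343) + h(947, K))/(k(556) - 2185058) = (7*(-12)² + 288)/(556⁴ - 2185058) = (7*144 + 288)/(95565066496 - 2185058) = (1008 + 288)/95562881438 = 1296*(1/95562881438) = 648/47781440719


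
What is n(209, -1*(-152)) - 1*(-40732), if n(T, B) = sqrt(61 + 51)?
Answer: 40732 + 4*sqrt(7) ≈ 40743.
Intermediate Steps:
n(T, B) = 4*sqrt(7) (n(T, B) = sqrt(112) = 4*sqrt(7))
n(209, -1*(-152)) - 1*(-40732) = 4*sqrt(7) - 1*(-40732) = 4*sqrt(7) + 40732 = 40732 + 4*sqrt(7)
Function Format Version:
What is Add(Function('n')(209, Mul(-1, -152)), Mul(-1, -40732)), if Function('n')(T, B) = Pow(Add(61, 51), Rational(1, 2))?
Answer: Add(40732, Mul(4, Pow(7, Rational(1, 2)))) ≈ 40743.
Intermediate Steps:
Function('n')(T, B) = Mul(4, Pow(7, Rational(1, 2))) (Function('n')(T, B) = Pow(112, Rational(1, 2)) = Mul(4, Pow(7, Rational(1, 2))))
Add(Function('n')(209, Mul(-1, -152)), Mul(-1, -40732)) = Add(Mul(4, Pow(7, Rational(1, 2))), Mul(-1, -40732)) = Add(Mul(4, Pow(7, Rational(1, 2))), 40732) = Add(40732, Mul(4, Pow(7, Rational(1, 2))))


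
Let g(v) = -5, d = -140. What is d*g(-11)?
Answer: 700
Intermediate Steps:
d*g(-11) = -140*(-5) = 700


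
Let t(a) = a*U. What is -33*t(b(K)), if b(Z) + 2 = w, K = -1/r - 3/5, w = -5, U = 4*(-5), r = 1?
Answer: -4620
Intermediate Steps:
U = -20
K = -8/5 (K = -1/1 - 3/5 = -1*1 - 3*⅕ = -1 - ⅗ = -8/5 ≈ -1.6000)
b(Z) = -7 (b(Z) = -2 - 5 = -7)
t(a) = -20*a (t(a) = a*(-20) = -20*a)
-33*t(b(K)) = -(-660)*(-7) = -33*140 = -4620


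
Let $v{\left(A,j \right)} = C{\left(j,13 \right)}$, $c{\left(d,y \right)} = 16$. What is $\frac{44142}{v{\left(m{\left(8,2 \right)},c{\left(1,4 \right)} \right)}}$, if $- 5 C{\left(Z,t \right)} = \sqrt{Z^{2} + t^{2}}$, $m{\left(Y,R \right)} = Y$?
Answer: $- \frac{44142 \sqrt{17}}{17} \approx -10706.0$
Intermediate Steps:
$C{\left(Z,t \right)} = - \frac{\sqrt{Z^{2} + t^{2}}}{5}$
$v{\left(A,j \right)} = - \frac{\sqrt{169 + j^{2}}}{5}$ ($v{\left(A,j \right)} = - \frac{\sqrt{j^{2} + 13^{2}}}{5} = - \frac{\sqrt{j^{2} + 169}}{5} = - \frac{\sqrt{169 + j^{2}}}{5}$)
$\frac{44142}{v{\left(m{\left(8,2 \right)},c{\left(1,4 \right)} \right)}} = \frac{44142}{\left(- \frac{1}{5}\right) \sqrt{169 + 16^{2}}} = \frac{44142}{\left(- \frac{1}{5}\right) \sqrt{169 + 256}} = \frac{44142}{\left(- \frac{1}{5}\right) \sqrt{425}} = \frac{44142}{\left(- \frac{1}{5}\right) 5 \sqrt{17}} = \frac{44142}{\left(-1\right) \sqrt{17}} = 44142 \left(- \frac{\sqrt{17}}{17}\right) = - \frac{44142 \sqrt{17}}{17}$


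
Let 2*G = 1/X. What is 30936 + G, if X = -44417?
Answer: 2748168623/88834 ≈ 30936.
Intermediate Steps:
G = -1/88834 (G = (½)/(-44417) = (½)*(-1/44417) = -1/88834 ≈ -1.1257e-5)
30936 + G = 30936 - 1/88834 = 2748168623/88834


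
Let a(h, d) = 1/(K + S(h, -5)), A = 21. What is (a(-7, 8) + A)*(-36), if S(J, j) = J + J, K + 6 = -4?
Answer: -1509/2 ≈ -754.50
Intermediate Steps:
K = -10 (K = -6 - 4 = -10)
S(J, j) = 2*J
a(h, d) = 1/(-10 + 2*h)
(a(-7, 8) + A)*(-36) = (1/(2*(-5 - 7)) + 21)*(-36) = ((½)/(-12) + 21)*(-36) = ((½)*(-1/12) + 21)*(-36) = (-1/24 + 21)*(-36) = (503/24)*(-36) = -1509/2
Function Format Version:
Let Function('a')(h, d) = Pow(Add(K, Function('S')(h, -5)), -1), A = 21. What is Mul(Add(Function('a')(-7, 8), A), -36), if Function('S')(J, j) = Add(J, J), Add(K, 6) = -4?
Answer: Rational(-1509, 2) ≈ -754.50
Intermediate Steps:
K = -10 (K = Add(-6, -4) = -10)
Function('S')(J, j) = Mul(2, J)
Function('a')(h, d) = Pow(Add(-10, Mul(2, h)), -1)
Mul(Add(Function('a')(-7, 8), A), -36) = Mul(Add(Mul(Rational(1, 2), Pow(Add(-5, -7), -1)), 21), -36) = Mul(Add(Mul(Rational(1, 2), Pow(-12, -1)), 21), -36) = Mul(Add(Mul(Rational(1, 2), Rational(-1, 12)), 21), -36) = Mul(Add(Rational(-1, 24), 21), -36) = Mul(Rational(503, 24), -36) = Rational(-1509, 2)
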